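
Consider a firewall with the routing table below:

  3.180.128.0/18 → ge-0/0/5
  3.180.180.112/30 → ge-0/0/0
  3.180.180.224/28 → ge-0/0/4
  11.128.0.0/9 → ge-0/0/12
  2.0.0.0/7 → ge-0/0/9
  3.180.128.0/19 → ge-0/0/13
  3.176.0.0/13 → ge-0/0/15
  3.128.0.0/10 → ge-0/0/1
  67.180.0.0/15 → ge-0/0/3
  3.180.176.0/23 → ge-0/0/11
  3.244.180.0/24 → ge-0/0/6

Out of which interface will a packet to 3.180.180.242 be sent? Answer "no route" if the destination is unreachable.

Routes whose prefix contains 3.180.180.242:
  2.0.0.0/7 (2.0.0.0 - 3.255.255.255) -> ge-0/0/9
  3.128.0.0/10 (3.128.0.0 - 3.191.255.255) -> ge-0/0/1
  3.176.0.0/13 (3.176.0.0 - 3.183.255.255) -> ge-0/0/15
  3.180.128.0/18 (3.180.128.0 - 3.180.191.255) -> ge-0/0/5
More-specific entries that do NOT match:
  3.180.180.112/30 (3.180.180.112 - 3.180.180.115) does not contain 3.180.180.242
  3.180.180.224/28 (3.180.180.224 - 3.180.180.239) does not contain 3.180.180.242
  3.244.180.0/24 (3.244.180.0 - 3.244.180.255) does not contain 3.180.180.242
  3.180.176.0/23 (3.180.176.0 - 3.180.177.255) does not contain 3.180.180.242
  3.180.128.0/19 (3.180.128.0 - 3.180.159.255) does not contain 3.180.180.242
Longest matching prefix is /18 -> interface ge-0/0/5.

ge-0/0/5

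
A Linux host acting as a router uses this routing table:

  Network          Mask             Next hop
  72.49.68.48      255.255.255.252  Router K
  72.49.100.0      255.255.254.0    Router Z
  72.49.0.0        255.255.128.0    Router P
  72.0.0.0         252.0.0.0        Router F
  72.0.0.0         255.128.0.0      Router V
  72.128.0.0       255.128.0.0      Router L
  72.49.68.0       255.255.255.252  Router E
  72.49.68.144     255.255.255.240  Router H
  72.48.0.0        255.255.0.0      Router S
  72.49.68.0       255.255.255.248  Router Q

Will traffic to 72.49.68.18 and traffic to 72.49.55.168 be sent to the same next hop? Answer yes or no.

yes

72.49.68.18: longest match 72.49.0.0/17 -> Router P
72.49.55.168: longest match 72.49.0.0/17 -> Router P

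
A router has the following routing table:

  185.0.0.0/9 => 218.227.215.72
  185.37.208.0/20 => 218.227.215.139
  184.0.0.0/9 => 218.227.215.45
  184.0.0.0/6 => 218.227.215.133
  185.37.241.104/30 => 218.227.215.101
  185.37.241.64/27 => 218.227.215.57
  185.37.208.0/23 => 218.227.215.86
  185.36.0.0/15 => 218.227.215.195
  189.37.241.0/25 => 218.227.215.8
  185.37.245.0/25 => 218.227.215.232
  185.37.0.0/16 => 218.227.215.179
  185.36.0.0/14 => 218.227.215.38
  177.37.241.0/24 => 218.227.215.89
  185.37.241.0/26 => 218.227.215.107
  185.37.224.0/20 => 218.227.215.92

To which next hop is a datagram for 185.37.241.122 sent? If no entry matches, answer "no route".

218.227.215.179

Routes whose prefix contains 185.37.241.122:
  184.0.0.0/6 (184.0.0.0 - 187.255.255.255) -> 218.227.215.133
  185.0.0.0/9 (185.0.0.0 - 185.127.255.255) -> 218.227.215.72
  185.36.0.0/14 (185.36.0.0 - 185.39.255.255) -> 218.227.215.38
  185.36.0.0/15 (185.36.0.0 - 185.37.255.255) -> 218.227.215.195
  185.37.0.0/16 (185.37.0.0 - 185.37.255.255) -> 218.227.215.179
More-specific entries that do NOT match:
  185.37.241.104/30 (185.37.241.104 - 185.37.241.107) does not contain 185.37.241.122
  185.37.241.64/27 (185.37.241.64 - 185.37.241.95) does not contain 185.37.241.122
  185.37.241.0/26 (185.37.241.0 - 185.37.241.63) does not contain 185.37.241.122
  189.37.241.0/25 (189.37.241.0 - 189.37.241.127) does not contain 185.37.241.122
  185.37.245.0/25 (185.37.245.0 - 185.37.245.127) does not contain 185.37.241.122
  177.37.241.0/24 (177.37.241.0 - 177.37.241.255) does not contain 185.37.241.122
  185.37.208.0/23 (185.37.208.0 - 185.37.209.255) does not contain 185.37.241.122
  185.37.208.0/20 (185.37.208.0 - 185.37.223.255) does not contain 185.37.241.122
  185.37.224.0/20 (185.37.224.0 - 185.37.239.255) does not contain 185.37.241.122
Longest matching prefix is /16 -> next hop 218.227.215.179.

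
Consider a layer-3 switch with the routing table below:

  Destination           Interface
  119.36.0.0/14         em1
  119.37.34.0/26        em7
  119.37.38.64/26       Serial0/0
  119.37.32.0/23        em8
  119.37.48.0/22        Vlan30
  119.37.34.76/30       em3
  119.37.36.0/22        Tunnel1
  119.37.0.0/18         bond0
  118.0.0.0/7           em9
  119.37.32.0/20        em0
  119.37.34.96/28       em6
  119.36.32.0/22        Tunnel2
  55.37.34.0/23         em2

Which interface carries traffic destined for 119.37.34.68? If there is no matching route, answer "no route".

Routes whose prefix contains 119.37.34.68:
  118.0.0.0/7 (118.0.0.0 - 119.255.255.255) -> em9
  119.36.0.0/14 (119.36.0.0 - 119.39.255.255) -> em1
  119.37.0.0/18 (119.37.0.0 - 119.37.63.255) -> bond0
  119.37.32.0/20 (119.37.32.0 - 119.37.47.255) -> em0
More-specific entries that do NOT match:
  119.37.34.76/30 (119.37.34.76 - 119.37.34.79) does not contain 119.37.34.68
  119.37.34.96/28 (119.37.34.96 - 119.37.34.111) does not contain 119.37.34.68
  119.37.34.0/26 (119.37.34.0 - 119.37.34.63) does not contain 119.37.34.68
  119.37.38.64/26 (119.37.38.64 - 119.37.38.127) does not contain 119.37.34.68
  119.37.32.0/23 (119.37.32.0 - 119.37.33.255) does not contain 119.37.34.68
  55.37.34.0/23 (55.37.34.0 - 55.37.35.255) does not contain 119.37.34.68
  119.37.48.0/22 (119.37.48.0 - 119.37.51.255) does not contain 119.37.34.68
  119.37.36.0/22 (119.37.36.0 - 119.37.39.255) does not contain 119.37.34.68
  119.36.32.0/22 (119.36.32.0 - 119.36.35.255) does not contain 119.37.34.68
Longest matching prefix is /20 -> interface em0.

em0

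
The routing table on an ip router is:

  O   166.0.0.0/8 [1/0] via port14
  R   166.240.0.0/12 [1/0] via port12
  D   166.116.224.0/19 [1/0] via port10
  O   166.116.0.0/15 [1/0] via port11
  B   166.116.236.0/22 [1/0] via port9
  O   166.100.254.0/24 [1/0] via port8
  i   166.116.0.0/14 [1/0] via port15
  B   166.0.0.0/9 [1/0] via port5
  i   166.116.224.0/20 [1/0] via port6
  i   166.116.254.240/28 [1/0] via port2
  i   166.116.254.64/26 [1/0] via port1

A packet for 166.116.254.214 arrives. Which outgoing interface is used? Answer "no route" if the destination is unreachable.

port10

Routes whose prefix contains 166.116.254.214:
  166.0.0.0/8 (166.0.0.0 - 166.255.255.255) -> port14
  166.0.0.0/9 (166.0.0.0 - 166.127.255.255) -> port5
  166.116.0.0/14 (166.116.0.0 - 166.119.255.255) -> port15
  166.116.0.0/15 (166.116.0.0 - 166.117.255.255) -> port11
  166.116.224.0/19 (166.116.224.0 - 166.116.255.255) -> port10
More-specific entries that do NOT match:
  166.116.254.240/28 (166.116.254.240 - 166.116.254.255) does not contain 166.116.254.214
  166.116.254.64/26 (166.116.254.64 - 166.116.254.127) does not contain 166.116.254.214
  166.100.254.0/24 (166.100.254.0 - 166.100.254.255) does not contain 166.116.254.214
  166.116.236.0/22 (166.116.236.0 - 166.116.239.255) does not contain 166.116.254.214
  166.116.224.0/20 (166.116.224.0 - 166.116.239.255) does not contain 166.116.254.214
Longest matching prefix is /19 -> interface port10.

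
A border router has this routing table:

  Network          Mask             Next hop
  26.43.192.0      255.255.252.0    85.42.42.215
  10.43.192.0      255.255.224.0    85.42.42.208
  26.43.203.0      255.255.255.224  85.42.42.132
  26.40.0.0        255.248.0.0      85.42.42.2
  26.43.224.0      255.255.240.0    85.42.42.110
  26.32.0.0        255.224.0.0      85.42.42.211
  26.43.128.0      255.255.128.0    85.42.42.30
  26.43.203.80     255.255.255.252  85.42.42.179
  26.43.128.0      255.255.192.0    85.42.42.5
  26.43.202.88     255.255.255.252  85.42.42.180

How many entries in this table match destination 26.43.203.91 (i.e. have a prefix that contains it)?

Prefixes containing 26.43.203.91:
  26.32.0.0/11 (26.32.0.0 - 26.63.255.255)
  26.40.0.0/13 (26.40.0.0 - 26.47.255.255)
  26.43.128.0/17 (26.43.128.0 - 26.43.255.255)
Total matching entries: 3.

3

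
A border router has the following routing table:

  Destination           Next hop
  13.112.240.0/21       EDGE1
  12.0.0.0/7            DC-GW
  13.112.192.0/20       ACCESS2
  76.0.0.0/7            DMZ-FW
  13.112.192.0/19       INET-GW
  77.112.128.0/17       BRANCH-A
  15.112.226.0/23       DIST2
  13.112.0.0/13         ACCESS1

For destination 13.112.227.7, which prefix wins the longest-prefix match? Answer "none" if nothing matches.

Entries matching 13.112.227.7:
  12.0.0.0/7 (12.0.0.0 - 13.255.255.255)
  13.112.0.0/13 (13.112.0.0 - 13.119.255.255)
Most specific is 13.112.0.0/13.

13.112.0.0/13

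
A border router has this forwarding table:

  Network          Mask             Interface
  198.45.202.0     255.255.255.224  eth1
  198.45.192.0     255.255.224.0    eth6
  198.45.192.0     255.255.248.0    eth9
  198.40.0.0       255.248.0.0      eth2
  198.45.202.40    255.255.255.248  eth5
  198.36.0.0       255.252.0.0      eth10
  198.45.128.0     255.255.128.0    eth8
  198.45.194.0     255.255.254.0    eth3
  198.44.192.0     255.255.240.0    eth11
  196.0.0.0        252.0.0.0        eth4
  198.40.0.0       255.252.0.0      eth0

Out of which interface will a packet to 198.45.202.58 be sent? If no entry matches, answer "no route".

eth6

Routes whose prefix contains 198.45.202.58:
  196.0.0.0/6 (196.0.0.0 - 199.255.255.255) -> eth4
  198.40.0.0/13 (198.40.0.0 - 198.47.255.255) -> eth2
  198.45.128.0/17 (198.45.128.0 - 198.45.255.255) -> eth8
  198.45.192.0/19 (198.45.192.0 - 198.45.223.255) -> eth6
More-specific entries that do NOT match:
  198.45.202.40/29 (198.45.202.40 - 198.45.202.47) does not contain 198.45.202.58
  198.45.202.0/27 (198.45.202.0 - 198.45.202.31) does not contain 198.45.202.58
  198.45.194.0/23 (198.45.194.0 - 198.45.195.255) does not contain 198.45.202.58
  198.45.192.0/21 (198.45.192.0 - 198.45.199.255) does not contain 198.45.202.58
  198.44.192.0/20 (198.44.192.0 - 198.44.207.255) does not contain 198.45.202.58
Longest matching prefix is /19 -> interface eth6.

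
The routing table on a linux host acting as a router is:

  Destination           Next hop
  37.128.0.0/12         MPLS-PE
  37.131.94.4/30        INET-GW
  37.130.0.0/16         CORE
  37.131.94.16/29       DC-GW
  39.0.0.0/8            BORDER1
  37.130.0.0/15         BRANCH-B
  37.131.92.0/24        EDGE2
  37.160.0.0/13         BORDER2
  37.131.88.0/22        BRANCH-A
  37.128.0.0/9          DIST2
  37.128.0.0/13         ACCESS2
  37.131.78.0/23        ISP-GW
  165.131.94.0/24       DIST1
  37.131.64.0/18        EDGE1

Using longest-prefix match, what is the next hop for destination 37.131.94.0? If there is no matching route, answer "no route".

EDGE1

Routes whose prefix contains 37.131.94.0:
  37.128.0.0/9 (37.128.0.0 - 37.255.255.255) -> DIST2
  37.128.0.0/12 (37.128.0.0 - 37.143.255.255) -> MPLS-PE
  37.128.0.0/13 (37.128.0.0 - 37.135.255.255) -> ACCESS2
  37.130.0.0/15 (37.130.0.0 - 37.131.255.255) -> BRANCH-B
  37.131.64.0/18 (37.131.64.0 - 37.131.127.255) -> EDGE1
More-specific entries that do NOT match:
  37.131.94.4/30 (37.131.94.4 - 37.131.94.7) does not contain 37.131.94.0
  37.131.94.16/29 (37.131.94.16 - 37.131.94.23) does not contain 37.131.94.0
  37.131.92.0/24 (37.131.92.0 - 37.131.92.255) does not contain 37.131.94.0
  165.131.94.0/24 (165.131.94.0 - 165.131.94.255) does not contain 37.131.94.0
  37.131.78.0/23 (37.131.78.0 - 37.131.79.255) does not contain 37.131.94.0
  37.131.88.0/22 (37.131.88.0 - 37.131.91.255) does not contain 37.131.94.0
Longest matching prefix is /18 -> next hop EDGE1.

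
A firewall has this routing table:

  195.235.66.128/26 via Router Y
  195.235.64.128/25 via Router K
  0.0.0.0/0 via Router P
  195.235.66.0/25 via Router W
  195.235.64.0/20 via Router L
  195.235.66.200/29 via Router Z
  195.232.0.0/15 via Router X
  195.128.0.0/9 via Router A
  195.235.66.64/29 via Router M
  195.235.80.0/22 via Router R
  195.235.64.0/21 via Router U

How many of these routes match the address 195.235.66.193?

4

Prefixes containing 195.235.66.193:
  0.0.0.0/0 (default, matches everything)
  195.128.0.0/9 (195.128.0.0 - 195.255.255.255)
  195.235.64.0/20 (195.235.64.0 - 195.235.79.255)
  195.235.64.0/21 (195.235.64.0 - 195.235.71.255)
Total matching entries: 4.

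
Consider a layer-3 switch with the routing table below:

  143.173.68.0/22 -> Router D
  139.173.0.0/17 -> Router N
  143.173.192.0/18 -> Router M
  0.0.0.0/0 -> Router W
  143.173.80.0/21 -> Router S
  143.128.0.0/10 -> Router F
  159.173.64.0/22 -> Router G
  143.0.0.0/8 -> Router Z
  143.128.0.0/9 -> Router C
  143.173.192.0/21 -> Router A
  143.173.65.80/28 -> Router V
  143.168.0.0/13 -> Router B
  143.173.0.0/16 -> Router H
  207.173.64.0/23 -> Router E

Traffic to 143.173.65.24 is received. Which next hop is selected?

Router H

Routes whose prefix contains 143.173.65.24:
  0.0.0.0/0 (default, matches everything) -> Router W
  143.0.0.0/8 (143.0.0.0 - 143.255.255.255) -> Router Z
  143.128.0.0/9 (143.128.0.0 - 143.255.255.255) -> Router C
  143.128.0.0/10 (143.128.0.0 - 143.191.255.255) -> Router F
  143.168.0.0/13 (143.168.0.0 - 143.175.255.255) -> Router B
  143.173.0.0/16 (143.173.0.0 - 143.173.255.255) -> Router H
More-specific entries that do NOT match:
  143.173.65.80/28 (143.173.65.80 - 143.173.65.95) does not contain 143.173.65.24
  207.173.64.0/23 (207.173.64.0 - 207.173.65.255) does not contain 143.173.65.24
  143.173.68.0/22 (143.173.68.0 - 143.173.71.255) does not contain 143.173.65.24
  159.173.64.0/22 (159.173.64.0 - 159.173.67.255) does not contain 143.173.65.24
  143.173.80.0/21 (143.173.80.0 - 143.173.87.255) does not contain 143.173.65.24
  143.173.192.0/21 (143.173.192.0 - 143.173.199.255) does not contain 143.173.65.24
  143.173.192.0/18 (143.173.192.0 - 143.173.255.255) does not contain 143.173.65.24
  139.173.0.0/17 (139.173.0.0 - 139.173.127.255) does not contain 143.173.65.24
Longest matching prefix is /16 -> next hop Router H.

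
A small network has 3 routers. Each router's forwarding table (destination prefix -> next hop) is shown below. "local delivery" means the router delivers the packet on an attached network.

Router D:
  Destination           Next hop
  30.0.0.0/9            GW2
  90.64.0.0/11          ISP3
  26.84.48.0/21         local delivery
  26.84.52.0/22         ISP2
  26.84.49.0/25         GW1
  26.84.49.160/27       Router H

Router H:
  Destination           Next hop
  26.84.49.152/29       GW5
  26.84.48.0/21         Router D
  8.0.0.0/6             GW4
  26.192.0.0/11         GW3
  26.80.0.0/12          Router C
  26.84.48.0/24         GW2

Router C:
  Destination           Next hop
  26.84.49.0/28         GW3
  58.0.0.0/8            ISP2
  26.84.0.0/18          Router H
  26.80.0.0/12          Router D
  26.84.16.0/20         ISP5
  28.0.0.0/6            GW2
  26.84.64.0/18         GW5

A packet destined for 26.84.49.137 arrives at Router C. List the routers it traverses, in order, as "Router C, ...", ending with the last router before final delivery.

Router C, Router H, Router D

At Router C: longest match for 26.84.49.137 is 26.84.0.0/18 -> Router H
At Router H: longest match for 26.84.49.137 is 26.84.48.0/21 -> Router D
At Router D: longest match for 26.84.49.137 is 26.84.48.0/21 -> local delivery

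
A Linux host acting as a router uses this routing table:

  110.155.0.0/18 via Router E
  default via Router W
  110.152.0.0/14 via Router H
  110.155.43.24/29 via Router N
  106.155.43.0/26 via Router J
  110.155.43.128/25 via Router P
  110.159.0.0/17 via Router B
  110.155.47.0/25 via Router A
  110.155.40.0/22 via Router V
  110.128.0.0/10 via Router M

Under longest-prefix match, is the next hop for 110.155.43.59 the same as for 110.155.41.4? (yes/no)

yes

110.155.43.59: longest match 110.155.40.0/22 -> Router V
110.155.41.4: longest match 110.155.40.0/22 -> Router V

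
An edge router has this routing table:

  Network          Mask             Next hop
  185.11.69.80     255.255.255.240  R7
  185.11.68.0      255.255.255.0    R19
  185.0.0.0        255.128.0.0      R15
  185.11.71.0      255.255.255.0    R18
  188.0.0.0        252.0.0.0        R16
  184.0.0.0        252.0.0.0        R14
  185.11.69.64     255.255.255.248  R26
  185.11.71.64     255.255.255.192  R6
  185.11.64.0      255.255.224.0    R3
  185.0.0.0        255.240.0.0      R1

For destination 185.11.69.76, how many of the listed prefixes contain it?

Prefixes containing 185.11.69.76:
  184.0.0.0/6 (184.0.0.0 - 187.255.255.255)
  185.0.0.0/9 (185.0.0.0 - 185.127.255.255)
  185.0.0.0/12 (185.0.0.0 - 185.15.255.255)
  185.11.64.0/19 (185.11.64.0 - 185.11.95.255)
Total matching entries: 4.

4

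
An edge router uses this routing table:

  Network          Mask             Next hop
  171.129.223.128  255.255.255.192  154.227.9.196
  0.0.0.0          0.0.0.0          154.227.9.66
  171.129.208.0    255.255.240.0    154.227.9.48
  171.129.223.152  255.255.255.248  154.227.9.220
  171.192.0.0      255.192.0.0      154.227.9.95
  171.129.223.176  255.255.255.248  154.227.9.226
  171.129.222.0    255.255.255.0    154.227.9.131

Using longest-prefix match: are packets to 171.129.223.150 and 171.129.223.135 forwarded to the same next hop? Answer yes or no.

yes

171.129.223.150: longest match 171.129.223.128/26 -> 154.227.9.196
171.129.223.135: longest match 171.129.223.128/26 -> 154.227.9.196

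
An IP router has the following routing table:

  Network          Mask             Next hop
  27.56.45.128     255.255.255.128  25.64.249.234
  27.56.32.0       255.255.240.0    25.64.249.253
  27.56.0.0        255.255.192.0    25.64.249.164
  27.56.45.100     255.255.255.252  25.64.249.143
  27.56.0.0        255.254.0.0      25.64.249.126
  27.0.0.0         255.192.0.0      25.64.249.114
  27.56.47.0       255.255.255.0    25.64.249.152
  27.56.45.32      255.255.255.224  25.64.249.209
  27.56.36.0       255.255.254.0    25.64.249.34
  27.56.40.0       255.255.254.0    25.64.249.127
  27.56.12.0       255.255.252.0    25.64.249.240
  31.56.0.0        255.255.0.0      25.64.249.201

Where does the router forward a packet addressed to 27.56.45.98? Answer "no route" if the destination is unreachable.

25.64.249.253

Routes whose prefix contains 27.56.45.98:
  27.0.0.0/10 (27.0.0.0 - 27.63.255.255) -> 25.64.249.114
  27.56.0.0/15 (27.56.0.0 - 27.57.255.255) -> 25.64.249.126
  27.56.0.0/18 (27.56.0.0 - 27.56.63.255) -> 25.64.249.164
  27.56.32.0/20 (27.56.32.0 - 27.56.47.255) -> 25.64.249.253
More-specific entries that do NOT match:
  27.56.45.100/30 (27.56.45.100 - 27.56.45.103) does not contain 27.56.45.98
  27.56.45.32/27 (27.56.45.32 - 27.56.45.63) does not contain 27.56.45.98
  27.56.45.128/25 (27.56.45.128 - 27.56.45.255) does not contain 27.56.45.98
  27.56.47.0/24 (27.56.47.0 - 27.56.47.255) does not contain 27.56.45.98
  27.56.36.0/23 (27.56.36.0 - 27.56.37.255) does not contain 27.56.45.98
  27.56.40.0/23 (27.56.40.0 - 27.56.41.255) does not contain 27.56.45.98
  27.56.12.0/22 (27.56.12.0 - 27.56.15.255) does not contain 27.56.45.98
Longest matching prefix is /20 -> next hop 25.64.249.253.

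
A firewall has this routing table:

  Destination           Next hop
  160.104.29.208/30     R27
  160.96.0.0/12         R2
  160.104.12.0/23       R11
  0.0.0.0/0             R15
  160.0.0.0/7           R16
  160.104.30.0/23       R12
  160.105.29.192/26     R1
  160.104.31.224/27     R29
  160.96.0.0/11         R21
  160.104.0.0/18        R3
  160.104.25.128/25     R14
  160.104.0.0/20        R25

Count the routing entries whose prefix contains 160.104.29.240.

5

Prefixes containing 160.104.29.240:
  0.0.0.0/0 (default, matches everything)
  160.0.0.0/7 (160.0.0.0 - 161.255.255.255)
  160.96.0.0/11 (160.96.0.0 - 160.127.255.255)
  160.96.0.0/12 (160.96.0.0 - 160.111.255.255)
  160.104.0.0/18 (160.104.0.0 - 160.104.63.255)
Total matching entries: 5.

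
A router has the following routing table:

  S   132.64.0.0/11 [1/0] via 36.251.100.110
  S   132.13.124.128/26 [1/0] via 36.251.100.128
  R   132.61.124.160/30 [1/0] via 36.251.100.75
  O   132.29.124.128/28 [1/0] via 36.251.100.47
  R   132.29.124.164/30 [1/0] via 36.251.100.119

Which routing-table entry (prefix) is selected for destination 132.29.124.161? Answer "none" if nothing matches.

none

132.29.124.161 is outside every listed prefix and there is no default route.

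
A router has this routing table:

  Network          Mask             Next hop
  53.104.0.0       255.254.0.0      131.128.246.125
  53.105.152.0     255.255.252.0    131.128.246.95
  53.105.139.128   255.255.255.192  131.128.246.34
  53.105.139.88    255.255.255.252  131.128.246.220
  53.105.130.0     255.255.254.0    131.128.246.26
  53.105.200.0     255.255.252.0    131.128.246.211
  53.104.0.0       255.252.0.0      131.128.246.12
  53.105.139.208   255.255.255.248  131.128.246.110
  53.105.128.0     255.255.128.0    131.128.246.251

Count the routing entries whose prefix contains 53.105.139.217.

3

Prefixes containing 53.105.139.217:
  53.104.0.0/14 (53.104.0.0 - 53.107.255.255)
  53.104.0.0/15 (53.104.0.0 - 53.105.255.255)
  53.105.128.0/17 (53.105.128.0 - 53.105.255.255)
Total matching entries: 3.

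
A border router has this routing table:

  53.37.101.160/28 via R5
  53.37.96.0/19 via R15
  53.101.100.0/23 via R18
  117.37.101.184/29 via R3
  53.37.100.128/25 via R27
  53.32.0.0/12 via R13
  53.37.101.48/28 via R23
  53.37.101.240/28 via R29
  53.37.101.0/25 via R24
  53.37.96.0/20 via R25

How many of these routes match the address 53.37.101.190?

3

Prefixes containing 53.37.101.190:
  53.32.0.0/12 (53.32.0.0 - 53.47.255.255)
  53.37.96.0/19 (53.37.96.0 - 53.37.127.255)
  53.37.96.0/20 (53.37.96.0 - 53.37.111.255)
Total matching entries: 3.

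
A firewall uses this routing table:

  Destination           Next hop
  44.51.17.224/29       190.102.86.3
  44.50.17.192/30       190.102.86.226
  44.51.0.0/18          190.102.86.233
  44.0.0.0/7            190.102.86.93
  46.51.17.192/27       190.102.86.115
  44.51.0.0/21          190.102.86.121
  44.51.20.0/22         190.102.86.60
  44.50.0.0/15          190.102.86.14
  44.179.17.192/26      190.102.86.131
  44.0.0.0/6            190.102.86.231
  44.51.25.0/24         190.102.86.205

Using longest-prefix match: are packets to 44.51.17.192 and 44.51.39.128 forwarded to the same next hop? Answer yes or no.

44.51.17.192: longest match 44.51.0.0/18 -> 190.102.86.233
44.51.39.128: longest match 44.51.0.0/18 -> 190.102.86.233

yes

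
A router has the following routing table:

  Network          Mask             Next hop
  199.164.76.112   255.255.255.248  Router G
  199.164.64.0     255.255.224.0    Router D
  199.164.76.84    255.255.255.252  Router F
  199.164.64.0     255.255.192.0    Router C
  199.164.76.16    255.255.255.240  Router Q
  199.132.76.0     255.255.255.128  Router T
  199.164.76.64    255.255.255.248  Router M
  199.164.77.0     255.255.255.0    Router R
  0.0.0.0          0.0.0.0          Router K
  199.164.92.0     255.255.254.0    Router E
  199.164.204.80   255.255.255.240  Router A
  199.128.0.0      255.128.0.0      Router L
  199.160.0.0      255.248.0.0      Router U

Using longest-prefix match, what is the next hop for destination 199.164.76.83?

Routes whose prefix contains 199.164.76.83:
  0.0.0.0/0 (default, matches everything) -> Router K
  199.128.0.0/9 (199.128.0.0 - 199.255.255.255) -> Router L
  199.160.0.0/13 (199.160.0.0 - 199.167.255.255) -> Router U
  199.164.64.0/18 (199.164.64.0 - 199.164.127.255) -> Router C
  199.164.64.0/19 (199.164.64.0 - 199.164.95.255) -> Router D
More-specific entries that do NOT match:
  199.164.76.84/30 (199.164.76.84 - 199.164.76.87) does not contain 199.164.76.83
  199.164.76.112/29 (199.164.76.112 - 199.164.76.119) does not contain 199.164.76.83
  199.164.76.64/29 (199.164.76.64 - 199.164.76.71) does not contain 199.164.76.83
  199.164.76.16/28 (199.164.76.16 - 199.164.76.31) does not contain 199.164.76.83
  199.164.204.80/28 (199.164.204.80 - 199.164.204.95) does not contain 199.164.76.83
  199.132.76.0/25 (199.132.76.0 - 199.132.76.127) does not contain 199.164.76.83
  199.164.77.0/24 (199.164.77.0 - 199.164.77.255) does not contain 199.164.76.83
  199.164.92.0/23 (199.164.92.0 - 199.164.93.255) does not contain 199.164.76.83
Longest matching prefix is /19 -> next hop Router D.

Router D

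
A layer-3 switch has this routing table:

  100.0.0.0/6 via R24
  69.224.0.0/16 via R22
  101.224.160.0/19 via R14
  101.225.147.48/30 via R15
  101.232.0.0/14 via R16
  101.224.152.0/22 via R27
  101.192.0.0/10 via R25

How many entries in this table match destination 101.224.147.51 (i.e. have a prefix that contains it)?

2

Prefixes containing 101.224.147.51:
  100.0.0.0/6 (100.0.0.0 - 103.255.255.255)
  101.192.0.0/10 (101.192.0.0 - 101.255.255.255)
Total matching entries: 2.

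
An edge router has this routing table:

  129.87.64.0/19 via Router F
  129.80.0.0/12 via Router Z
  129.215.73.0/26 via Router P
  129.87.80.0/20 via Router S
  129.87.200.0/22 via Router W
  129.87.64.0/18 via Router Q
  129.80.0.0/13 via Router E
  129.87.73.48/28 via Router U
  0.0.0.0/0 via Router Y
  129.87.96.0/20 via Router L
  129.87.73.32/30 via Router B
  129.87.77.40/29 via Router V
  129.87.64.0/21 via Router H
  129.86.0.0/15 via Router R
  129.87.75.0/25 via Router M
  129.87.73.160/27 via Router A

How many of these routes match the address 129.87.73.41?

Prefixes containing 129.87.73.41:
  0.0.0.0/0 (default, matches everything)
  129.80.0.0/12 (129.80.0.0 - 129.95.255.255)
  129.80.0.0/13 (129.80.0.0 - 129.87.255.255)
  129.86.0.0/15 (129.86.0.0 - 129.87.255.255)
  129.87.64.0/18 (129.87.64.0 - 129.87.127.255)
  129.87.64.0/19 (129.87.64.0 - 129.87.95.255)
Total matching entries: 6.

6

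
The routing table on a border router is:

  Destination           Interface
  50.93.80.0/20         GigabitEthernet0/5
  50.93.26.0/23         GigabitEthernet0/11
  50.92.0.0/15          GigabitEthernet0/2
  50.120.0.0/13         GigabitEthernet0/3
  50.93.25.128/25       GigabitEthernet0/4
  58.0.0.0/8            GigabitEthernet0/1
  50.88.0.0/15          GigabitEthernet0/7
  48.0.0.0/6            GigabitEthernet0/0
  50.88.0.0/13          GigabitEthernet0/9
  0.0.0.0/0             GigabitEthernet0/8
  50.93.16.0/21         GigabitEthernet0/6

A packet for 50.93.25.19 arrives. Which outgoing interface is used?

Routes whose prefix contains 50.93.25.19:
  0.0.0.0/0 (default, matches everything) -> GigabitEthernet0/8
  48.0.0.0/6 (48.0.0.0 - 51.255.255.255) -> GigabitEthernet0/0
  50.88.0.0/13 (50.88.0.0 - 50.95.255.255) -> GigabitEthernet0/9
  50.92.0.0/15 (50.92.0.0 - 50.93.255.255) -> GigabitEthernet0/2
More-specific entries that do NOT match:
  50.93.25.128/25 (50.93.25.128 - 50.93.25.255) does not contain 50.93.25.19
  50.93.26.0/23 (50.93.26.0 - 50.93.27.255) does not contain 50.93.25.19
  50.93.16.0/21 (50.93.16.0 - 50.93.23.255) does not contain 50.93.25.19
  50.93.80.0/20 (50.93.80.0 - 50.93.95.255) does not contain 50.93.25.19
Longest matching prefix is /15 -> interface GigabitEthernet0/2.

GigabitEthernet0/2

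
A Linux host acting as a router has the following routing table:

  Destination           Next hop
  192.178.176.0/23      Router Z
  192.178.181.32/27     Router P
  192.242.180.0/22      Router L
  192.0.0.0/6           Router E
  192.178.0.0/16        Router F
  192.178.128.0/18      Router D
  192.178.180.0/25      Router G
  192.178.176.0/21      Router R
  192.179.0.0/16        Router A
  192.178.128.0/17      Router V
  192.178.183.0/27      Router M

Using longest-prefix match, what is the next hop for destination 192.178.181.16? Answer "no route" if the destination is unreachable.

Routes whose prefix contains 192.178.181.16:
  192.0.0.0/6 (192.0.0.0 - 195.255.255.255) -> Router E
  192.178.0.0/16 (192.178.0.0 - 192.178.255.255) -> Router F
  192.178.128.0/17 (192.178.128.0 - 192.178.255.255) -> Router V
  192.178.128.0/18 (192.178.128.0 - 192.178.191.255) -> Router D
  192.178.176.0/21 (192.178.176.0 - 192.178.183.255) -> Router R
More-specific entries that do NOT match:
  192.178.181.32/27 (192.178.181.32 - 192.178.181.63) does not contain 192.178.181.16
  192.178.183.0/27 (192.178.183.0 - 192.178.183.31) does not contain 192.178.181.16
  192.178.180.0/25 (192.178.180.0 - 192.178.180.127) does not contain 192.178.181.16
  192.178.176.0/23 (192.178.176.0 - 192.178.177.255) does not contain 192.178.181.16
  192.242.180.0/22 (192.242.180.0 - 192.242.183.255) does not contain 192.178.181.16
Longest matching prefix is /21 -> next hop Router R.

Router R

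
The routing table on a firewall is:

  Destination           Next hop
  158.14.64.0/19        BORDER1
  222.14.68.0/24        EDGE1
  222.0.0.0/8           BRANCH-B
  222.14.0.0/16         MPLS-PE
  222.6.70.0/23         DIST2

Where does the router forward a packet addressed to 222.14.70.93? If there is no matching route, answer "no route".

Routes whose prefix contains 222.14.70.93:
  222.0.0.0/8 (222.0.0.0 - 222.255.255.255) -> BRANCH-B
  222.14.0.0/16 (222.14.0.0 - 222.14.255.255) -> MPLS-PE
More-specific entries that do NOT match:
  222.14.68.0/24 (222.14.68.0 - 222.14.68.255) does not contain 222.14.70.93
  222.6.70.0/23 (222.6.70.0 - 222.6.71.255) does not contain 222.14.70.93
  158.14.64.0/19 (158.14.64.0 - 158.14.95.255) does not contain 222.14.70.93
Longest matching prefix is /16 -> next hop MPLS-PE.

MPLS-PE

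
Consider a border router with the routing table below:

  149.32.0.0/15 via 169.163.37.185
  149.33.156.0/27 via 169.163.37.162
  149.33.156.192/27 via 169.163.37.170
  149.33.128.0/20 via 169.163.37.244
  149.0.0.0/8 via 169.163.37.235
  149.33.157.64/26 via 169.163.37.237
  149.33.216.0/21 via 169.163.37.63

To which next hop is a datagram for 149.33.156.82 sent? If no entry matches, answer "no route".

169.163.37.185

Routes whose prefix contains 149.33.156.82:
  149.0.0.0/8 (149.0.0.0 - 149.255.255.255) -> 169.163.37.235
  149.32.0.0/15 (149.32.0.0 - 149.33.255.255) -> 169.163.37.185
More-specific entries that do NOT match:
  149.33.156.0/27 (149.33.156.0 - 149.33.156.31) does not contain 149.33.156.82
  149.33.156.192/27 (149.33.156.192 - 149.33.156.223) does not contain 149.33.156.82
  149.33.157.64/26 (149.33.157.64 - 149.33.157.127) does not contain 149.33.156.82
  149.33.216.0/21 (149.33.216.0 - 149.33.223.255) does not contain 149.33.156.82
  149.33.128.0/20 (149.33.128.0 - 149.33.143.255) does not contain 149.33.156.82
Longest matching prefix is /15 -> next hop 169.163.37.185.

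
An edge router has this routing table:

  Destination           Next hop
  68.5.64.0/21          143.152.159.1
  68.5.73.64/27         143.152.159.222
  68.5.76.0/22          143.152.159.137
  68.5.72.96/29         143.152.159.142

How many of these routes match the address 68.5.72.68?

No listed prefix contains 68.5.72.68.
Total matching entries: 0.

0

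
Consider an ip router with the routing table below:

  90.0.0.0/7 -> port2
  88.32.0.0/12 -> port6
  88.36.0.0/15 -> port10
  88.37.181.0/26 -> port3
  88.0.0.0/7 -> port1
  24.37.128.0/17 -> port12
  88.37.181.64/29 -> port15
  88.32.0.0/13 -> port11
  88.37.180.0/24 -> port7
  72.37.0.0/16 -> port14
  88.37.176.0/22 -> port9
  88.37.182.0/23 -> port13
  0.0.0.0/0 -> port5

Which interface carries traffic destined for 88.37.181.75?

port10

Routes whose prefix contains 88.37.181.75:
  0.0.0.0/0 (default, matches everything) -> port5
  88.0.0.0/7 (88.0.0.0 - 89.255.255.255) -> port1
  88.32.0.0/12 (88.32.0.0 - 88.47.255.255) -> port6
  88.32.0.0/13 (88.32.0.0 - 88.39.255.255) -> port11
  88.36.0.0/15 (88.36.0.0 - 88.37.255.255) -> port10
More-specific entries that do NOT match:
  88.37.181.64/29 (88.37.181.64 - 88.37.181.71) does not contain 88.37.181.75
  88.37.181.0/26 (88.37.181.0 - 88.37.181.63) does not contain 88.37.181.75
  88.37.180.0/24 (88.37.180.0 - 88.37.180.255) does not contain 88.37.181.75
  88.37.182.0/23 (88.37.182.0 - 88.37.183.255) does not contain 88.37.181.75
  88.37.176.0/22 (88.37.176.0 - 88.37.179.255) does not contain 88.37.181.75
  24.37.128.0/17 (24.37.128.0 - 24.37.255.255) does not contain 88.37.181.75
  72.37.0.0/16 (72.37.0.0 - 72.37.255.255) does not contain 88.37.181.75
Longest matching prefix is /15 -> interface port10.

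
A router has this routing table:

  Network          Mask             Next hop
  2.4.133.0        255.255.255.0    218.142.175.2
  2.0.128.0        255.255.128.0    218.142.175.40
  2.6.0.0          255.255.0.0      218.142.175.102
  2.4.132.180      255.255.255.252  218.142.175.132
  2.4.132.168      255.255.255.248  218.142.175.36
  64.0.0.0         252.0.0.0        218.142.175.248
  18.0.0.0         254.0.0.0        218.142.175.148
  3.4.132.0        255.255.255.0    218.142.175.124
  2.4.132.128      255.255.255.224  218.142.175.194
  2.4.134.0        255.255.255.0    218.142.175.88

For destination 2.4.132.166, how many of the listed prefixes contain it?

No listed prefix contains 2.4.132.166.
Total matching entries: 0.

0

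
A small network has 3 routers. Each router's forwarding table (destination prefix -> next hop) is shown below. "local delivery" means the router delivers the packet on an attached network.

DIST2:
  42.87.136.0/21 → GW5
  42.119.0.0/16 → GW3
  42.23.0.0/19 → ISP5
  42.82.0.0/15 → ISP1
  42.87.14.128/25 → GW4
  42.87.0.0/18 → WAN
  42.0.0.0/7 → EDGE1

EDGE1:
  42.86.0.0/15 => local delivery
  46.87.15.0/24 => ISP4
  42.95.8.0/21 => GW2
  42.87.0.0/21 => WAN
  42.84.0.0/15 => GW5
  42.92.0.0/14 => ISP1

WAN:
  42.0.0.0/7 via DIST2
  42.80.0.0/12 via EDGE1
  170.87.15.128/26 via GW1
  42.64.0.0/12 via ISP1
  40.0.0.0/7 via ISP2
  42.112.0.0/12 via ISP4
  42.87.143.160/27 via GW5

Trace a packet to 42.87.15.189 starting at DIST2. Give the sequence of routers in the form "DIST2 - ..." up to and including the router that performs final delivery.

At DIST2: longest match for 42.87.15.189 is 42.87.0.0/18 -> WAN
At WAN: longest match for 42.87.15.189 is 42.80.0.0/12 -> EDGE1
At EDGE1: longest match for 42.87.15.189 is 42.86.0.0/15 -> local delivery

DIST2 - WAN - EDGE1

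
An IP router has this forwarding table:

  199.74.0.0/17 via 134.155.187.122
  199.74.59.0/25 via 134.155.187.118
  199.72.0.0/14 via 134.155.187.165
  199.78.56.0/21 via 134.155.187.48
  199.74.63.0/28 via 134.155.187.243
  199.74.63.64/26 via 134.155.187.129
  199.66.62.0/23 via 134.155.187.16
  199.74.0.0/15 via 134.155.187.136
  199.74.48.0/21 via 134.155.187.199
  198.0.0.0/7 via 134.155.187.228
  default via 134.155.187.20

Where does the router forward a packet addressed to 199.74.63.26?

134.155.187.122

Routes whose prefix contains 199.74.63.26:
  0.0.0.0/0 (default, matches everything) -> 134.155.187.20
  198.0.0.0/7 (198.0.0.0 - 199.255.255.255) -> 134.155.187.228
  199.72.0.0/14 (199.72.0.0 - 199.75.255.255) -> 134.155.187.165
  199.74.0.0/15 (199.74.0.0 - 199.75.255.255) -> 134.155.187.136
  199.74.0.0/17 (199.74.0.0 - 199.74.127.255) -> 134.155.187.122
More-specific entries that do NOT match:
  199.74.63.0/28 (199.74.63.0 - 199.74.63.15) does not contain 199.74.63.26
  199.74.63.64/26 (199.74.63.64 - 199.74.63.127) does not contain 199.74.63.26
  199.74.59.0/25 (199.74.59.0 - 199.74.59.127) does not contain 199.74.63.26
  199.66.62.0/23 (199.66.62.0 - 199.66.63.255) does not contain 199.74.63.26
  199.78.56.0/21 (199.78.56.0 - 199.78.63.255) does not contain 199.74.63.26
  199.74.48.0/21 (199.74.48.0 - 199.74.55.255) does not contain 199.74.63.26
Longest matching prefix is /17 -> next hop 134.155.187.122.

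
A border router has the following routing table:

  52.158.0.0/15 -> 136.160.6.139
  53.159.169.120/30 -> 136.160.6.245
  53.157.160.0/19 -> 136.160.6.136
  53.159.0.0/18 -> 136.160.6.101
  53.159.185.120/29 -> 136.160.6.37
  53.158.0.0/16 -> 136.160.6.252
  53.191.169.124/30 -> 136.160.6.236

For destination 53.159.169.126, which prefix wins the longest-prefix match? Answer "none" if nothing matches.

none

53.159.169.126 is outside every listed prefix and there is no default route.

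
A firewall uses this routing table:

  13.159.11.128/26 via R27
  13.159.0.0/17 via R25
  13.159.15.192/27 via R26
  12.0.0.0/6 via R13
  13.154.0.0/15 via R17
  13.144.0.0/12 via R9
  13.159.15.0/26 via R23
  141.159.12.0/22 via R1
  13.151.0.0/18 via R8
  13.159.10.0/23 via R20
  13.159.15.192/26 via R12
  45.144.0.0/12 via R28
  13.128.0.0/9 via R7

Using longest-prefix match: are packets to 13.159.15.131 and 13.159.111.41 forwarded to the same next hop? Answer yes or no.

yes

13.159.15.131: longest match 13.159.0.0/17 -> R25
13.159.111.41: longest match 13.159.0.0/17 -> R25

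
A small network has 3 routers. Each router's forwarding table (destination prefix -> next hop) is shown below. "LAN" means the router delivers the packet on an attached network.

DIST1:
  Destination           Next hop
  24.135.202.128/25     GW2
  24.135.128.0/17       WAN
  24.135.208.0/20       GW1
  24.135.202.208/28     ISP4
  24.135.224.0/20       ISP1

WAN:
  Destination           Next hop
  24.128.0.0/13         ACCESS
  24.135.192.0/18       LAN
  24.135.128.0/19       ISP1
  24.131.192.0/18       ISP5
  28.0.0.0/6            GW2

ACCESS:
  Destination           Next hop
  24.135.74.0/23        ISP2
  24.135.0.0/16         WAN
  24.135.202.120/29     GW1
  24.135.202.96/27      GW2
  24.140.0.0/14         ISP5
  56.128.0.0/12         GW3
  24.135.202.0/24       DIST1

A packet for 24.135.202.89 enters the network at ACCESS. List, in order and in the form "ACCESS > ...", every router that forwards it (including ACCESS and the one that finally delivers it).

At ACCESS: longest match for 24.135.202.89 is 24.135.202.0/24 -> DIST1
At DIST1: longest match for 24.135.202.89 is 24.135.128.0/17 -> WAN
At WAN: longest match for 24.135.202.89 is 24.135.192.0/18 -> LAN

ACCESS > DIST1 > WAN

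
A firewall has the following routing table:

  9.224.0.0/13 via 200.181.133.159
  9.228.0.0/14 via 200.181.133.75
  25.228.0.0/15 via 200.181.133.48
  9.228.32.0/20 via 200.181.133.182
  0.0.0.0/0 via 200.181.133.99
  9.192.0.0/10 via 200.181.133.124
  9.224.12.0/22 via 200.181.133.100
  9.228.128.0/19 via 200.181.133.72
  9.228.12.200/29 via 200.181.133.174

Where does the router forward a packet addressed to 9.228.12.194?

200.181.133.75

Routes whose prefix contains 9.228.12.194:
  0.0.0.0/0 (default, matches everything) -> 200.181.133.99
  9.192.0.0/10 (9.192.0.0 - 9.255.255.255) -> 200.181.133.124
  9.224.0.0/13 (9.224.0.0 - 9.231.255.255) -> 200.181.133.159
  9.228.0.0/14 (9.228.0.0 - 9.231.255.255) -> 200.181.133.75
More-specific entries that do NOT match:
  9.228.12.200/29 (9.228.12.200 - 9.228.12.207) does not contain 9.228.12.194
  9.224.12.0/22 (9.224.12.0 - 9.224.15.255) does not contain 9.228.12.194
  9.228.32.0/20 (9.228.32.0 - 9.228.47.255) does not contain 9.228.12.194
  9.228.128.0/19 (9.228.128.0 - 9.228.159.255) does not contain 9.228.12.194
  25.228.0.0/15 (25.228.0.0 - 25.229.255.255) does not contain 9.228.12.194
Longest matching prefix is /14 -> next hop 200.181.133.75.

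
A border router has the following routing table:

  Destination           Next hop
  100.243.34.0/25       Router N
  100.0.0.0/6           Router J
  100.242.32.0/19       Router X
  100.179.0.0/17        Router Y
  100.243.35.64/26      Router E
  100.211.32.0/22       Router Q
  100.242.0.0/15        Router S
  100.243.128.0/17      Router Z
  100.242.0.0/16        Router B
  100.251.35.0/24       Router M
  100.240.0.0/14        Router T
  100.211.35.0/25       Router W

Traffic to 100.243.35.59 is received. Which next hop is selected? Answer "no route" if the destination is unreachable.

Routes whose prefix contains 100.243.35.59:
  100.0.0.0/6 (100.0.0.0 - 103.255.255.255) -> Router J
  100.240.0.0/14 (100.240.0.0 - 100.243.255.255) -> Router T
  100.242.0.0/15 (100.242.0.0 - 100.243.255.255) -> Router S
More-specific entries that do NOT match:
  100.243.35.64/26 (100.243.35.64 - 100.243.35.127) does not contain 100.243.35.59
  100.243.34.0/25 (100.243.34.0 - 100.243.34.127) does not contain 100.243.35.59
  100.211.35.0/25 (100.211.35.0 - 100.211.35.127) does not contain 100.243.35.59
  100.251.35.0/24 (100.251.35.0 - 100.251.35.255) does not contain 100.243.35.59
  100.211.32.0/22 (100.211.32.0 - 100.211.35.255) does not contain 100.243.35.59
  100.242.32.0/19 (100.242.32.0 - 100.242.63.255) does not contain 100.243.35.59
  100.179.0.0/17 (100.179.0.0 - 100.179.127.255) does not contain 100.243.35.59
  100.243.128.0/17 (100.243.128.0 - 100.243.255.255) does not contain 100.243.35.59
  100.242.0.0/16 (100.242.0.0 - 100.242.255.255) does not contain 100.243.35.59
Longest matching prefix is /15 -> next hop Router S.

Router S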